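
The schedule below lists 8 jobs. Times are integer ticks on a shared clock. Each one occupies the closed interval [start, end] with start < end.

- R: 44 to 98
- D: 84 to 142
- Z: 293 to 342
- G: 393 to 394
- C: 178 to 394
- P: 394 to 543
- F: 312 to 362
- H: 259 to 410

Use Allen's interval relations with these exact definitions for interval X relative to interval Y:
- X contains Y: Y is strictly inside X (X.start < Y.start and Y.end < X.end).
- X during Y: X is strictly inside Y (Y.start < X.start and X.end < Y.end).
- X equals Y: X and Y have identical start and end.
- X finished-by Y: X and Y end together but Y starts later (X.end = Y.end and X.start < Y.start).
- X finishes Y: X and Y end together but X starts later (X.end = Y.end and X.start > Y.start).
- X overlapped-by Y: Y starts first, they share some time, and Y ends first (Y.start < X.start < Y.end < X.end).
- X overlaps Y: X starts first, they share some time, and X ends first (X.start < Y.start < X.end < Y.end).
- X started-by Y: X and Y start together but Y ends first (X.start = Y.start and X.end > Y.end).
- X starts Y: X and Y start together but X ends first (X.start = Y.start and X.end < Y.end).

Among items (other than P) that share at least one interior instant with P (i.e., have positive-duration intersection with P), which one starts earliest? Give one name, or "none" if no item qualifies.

H

Target P = [394, 543].
C [178, 394] → meets → excluded.
D [84, 142] → before → excluded.
F [312, 362] → before → excluded.
G [393, 394] → meets → excluded.
H [259, 410] → overlaps → candidate.
R [44, 98] → before → excluded.
Z [293, 342] → before → excluded.
Among candidates, earliest start is 259 → H.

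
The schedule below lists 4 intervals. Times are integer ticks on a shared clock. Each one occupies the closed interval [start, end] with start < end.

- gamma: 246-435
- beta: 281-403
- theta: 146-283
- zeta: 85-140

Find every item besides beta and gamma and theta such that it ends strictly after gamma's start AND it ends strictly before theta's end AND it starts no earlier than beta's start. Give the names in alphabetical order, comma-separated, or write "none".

none

Conditions: its end is strictly after gamma's start (X.end > 246) AND its end is strictly before theta's end (X.end < 283) AND its start is no earlier than beta's start (X.start >= 281).
zeta: end 140 > 246? ✗; end 140 < 283? ✓; start 85 >= 281? ✗ → no.
Result: none.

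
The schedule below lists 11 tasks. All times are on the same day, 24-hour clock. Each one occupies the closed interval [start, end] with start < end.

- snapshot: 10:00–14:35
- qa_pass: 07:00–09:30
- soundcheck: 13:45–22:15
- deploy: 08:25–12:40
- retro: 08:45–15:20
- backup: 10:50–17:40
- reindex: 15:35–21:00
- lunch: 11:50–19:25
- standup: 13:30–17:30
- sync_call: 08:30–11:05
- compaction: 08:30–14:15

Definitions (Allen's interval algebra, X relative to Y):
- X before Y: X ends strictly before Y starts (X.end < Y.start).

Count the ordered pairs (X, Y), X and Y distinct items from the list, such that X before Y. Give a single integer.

16

Checking all 110 ordered pairs for relation 'before'; matching pairs in alphabetical order:
(compaction, reindex): compaction before reindex ✓
(deploy, reindex): deploy before reindex ✓
(deploy, soundcheck): deploy before soundcheck ✓
(deploy, standup): deploy before standup ✓
(qa_pass, backup): qa_pass before backup ✓
(qa_pass, lunch): qa_pass before lunch ✓
(qa_pass, reindex): qa_pass before reindex ✓
(qa_pass, snapshot): qa_pass before snapshot ✓
(qa_pass, soundcheck): qa_pass before soundcheck ✓
(qa_pass, standup): qa_pass before standup ✓
(retro, reindex): retro before reindex ✓
(snapshot, reindex): snapshot before reindex ✓
(sync_call, lunch): sync_call before lunch ✓
(sync_call, reindex): sync_call before reindex ✓
(sync_call, soundcheck): sync_call before soundcheck ✓
(sync_call, standup): sync_call before standup ✓
Count: 16.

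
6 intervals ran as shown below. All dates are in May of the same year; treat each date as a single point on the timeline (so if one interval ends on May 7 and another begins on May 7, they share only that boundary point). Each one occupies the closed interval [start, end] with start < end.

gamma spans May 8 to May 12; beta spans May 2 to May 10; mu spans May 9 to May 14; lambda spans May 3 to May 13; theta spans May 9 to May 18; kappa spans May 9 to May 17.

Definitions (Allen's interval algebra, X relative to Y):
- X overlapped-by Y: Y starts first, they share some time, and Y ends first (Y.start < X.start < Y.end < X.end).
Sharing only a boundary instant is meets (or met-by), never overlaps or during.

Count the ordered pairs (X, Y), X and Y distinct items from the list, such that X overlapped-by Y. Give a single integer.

Checking all 30 ordered pairs for relation 'overlapped-by'; matching pairs in alphabetical order:
(gamma, beta): gamma overlapped-by beta ✓
(kappa, beta): kappa overlapped-by beta ✓
(kappa, gamma): kappa overlapped-by gamma ✓
(kappa, lambda): kappa overlapped-by lambda ✓
(lambda, beta): lambda overlapped-by beta ✓
(mu, beta): mu overlapped-by beta ✓
(mu, gamma): mu overlapped-by gamma ✓
(mu, lambda): mu overlapped-by lambda ✓
(theta, beta): theta overlapped-by beta ✓
(theta, gamma): theta overlapped-by gamma ✓
(theta, lambda): theta overlapped-by lambda ✓
Count: 11.

11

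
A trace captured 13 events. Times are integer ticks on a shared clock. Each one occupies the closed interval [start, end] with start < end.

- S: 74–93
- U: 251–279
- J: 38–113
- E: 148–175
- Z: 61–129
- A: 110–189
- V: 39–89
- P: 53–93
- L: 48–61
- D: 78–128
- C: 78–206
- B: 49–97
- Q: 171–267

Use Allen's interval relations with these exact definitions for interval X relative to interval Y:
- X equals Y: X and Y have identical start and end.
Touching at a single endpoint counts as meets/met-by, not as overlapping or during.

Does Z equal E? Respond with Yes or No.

Z = [61, 129], E = [148, 175].
Actual relation of Z to E: before.
Asked whether 'equals' holds → No.

No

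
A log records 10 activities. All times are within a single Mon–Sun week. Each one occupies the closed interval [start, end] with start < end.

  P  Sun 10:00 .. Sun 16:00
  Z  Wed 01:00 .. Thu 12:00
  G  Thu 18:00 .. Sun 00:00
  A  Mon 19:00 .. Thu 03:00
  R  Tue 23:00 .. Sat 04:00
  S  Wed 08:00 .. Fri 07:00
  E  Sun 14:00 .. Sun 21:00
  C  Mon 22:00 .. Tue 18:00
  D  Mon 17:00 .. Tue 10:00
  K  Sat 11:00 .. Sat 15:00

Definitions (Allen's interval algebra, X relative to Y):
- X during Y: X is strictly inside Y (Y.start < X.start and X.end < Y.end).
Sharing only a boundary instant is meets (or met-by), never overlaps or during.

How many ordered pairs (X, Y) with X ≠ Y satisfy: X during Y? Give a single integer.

4

Checking all 90 ordered pairs for relation 'during'; matching pairs in alphabetical order:
(C, A): C during A ✓
(K, G): K during G ✓
(S, R): S during R ✓
(Z, R): Z during R ✓
Count: 4.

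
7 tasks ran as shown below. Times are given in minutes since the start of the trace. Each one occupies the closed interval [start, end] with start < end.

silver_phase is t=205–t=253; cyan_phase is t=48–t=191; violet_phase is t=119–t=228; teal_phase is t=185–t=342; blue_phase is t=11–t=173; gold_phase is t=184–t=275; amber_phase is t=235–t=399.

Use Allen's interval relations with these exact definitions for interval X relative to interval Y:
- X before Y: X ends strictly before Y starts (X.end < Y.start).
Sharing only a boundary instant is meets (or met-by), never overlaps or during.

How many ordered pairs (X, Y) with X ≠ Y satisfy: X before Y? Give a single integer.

Checking all 42 ordered pairs for relation 'before'; matching pairs in alphabetical order:
(blue_phase, amber_phase): blue_phase before amber_phase ✓
(blue_phase, gold_phase): blue_phase before gold_phase ✓
(blue_phase, silver_phase): blue_phase before silver_phase ✓
(blue_phase, teal_phase): blue_phase before teal_phase ✓
(cyan_phase, amber_phase): cyan_phase before amber_phase ✓
(cyan_phase, silver_phase): cyan_phase before silver_phase ✓
(violet_phase, amber_phase): violet_phase before amber_phase ✓
Count: 7.

7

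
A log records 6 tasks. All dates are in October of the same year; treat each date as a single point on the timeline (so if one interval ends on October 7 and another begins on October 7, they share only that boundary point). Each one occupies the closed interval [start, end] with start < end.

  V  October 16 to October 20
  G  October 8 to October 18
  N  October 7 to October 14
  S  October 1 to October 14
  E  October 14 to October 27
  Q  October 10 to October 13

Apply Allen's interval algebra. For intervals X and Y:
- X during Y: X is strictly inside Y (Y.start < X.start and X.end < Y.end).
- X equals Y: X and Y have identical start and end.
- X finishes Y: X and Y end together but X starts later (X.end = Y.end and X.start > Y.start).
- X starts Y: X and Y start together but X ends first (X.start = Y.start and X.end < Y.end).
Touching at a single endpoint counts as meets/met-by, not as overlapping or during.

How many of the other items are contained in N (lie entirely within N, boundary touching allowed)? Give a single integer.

1

Target N = [October 7, October 14].
E [October 14, October 27] → met-by → no.
G [October 8, October 18] → overlapped-by → no.
Q [October 10, October 13] → during → counts.
S [October 1, October 14] → finished-by → no.
V [October 16, October 20] → after → no.
Total: 1.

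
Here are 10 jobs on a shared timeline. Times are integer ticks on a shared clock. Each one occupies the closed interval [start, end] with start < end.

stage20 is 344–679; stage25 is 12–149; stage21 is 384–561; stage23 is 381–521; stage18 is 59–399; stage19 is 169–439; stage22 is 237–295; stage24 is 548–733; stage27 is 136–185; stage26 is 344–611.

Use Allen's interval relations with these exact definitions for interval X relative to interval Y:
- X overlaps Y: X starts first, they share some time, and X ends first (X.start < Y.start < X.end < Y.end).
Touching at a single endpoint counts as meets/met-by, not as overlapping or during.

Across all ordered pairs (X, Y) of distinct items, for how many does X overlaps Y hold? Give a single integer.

16

Checking all 90 ordered pairs for relation 'overlaps'; matching pairs in alphabetical order:
(stage18, stage19): stage18 overlaps stage19 ✓
(stage18, stage20): stage18 overlaps stage20 ✓
(stage18, stage21): stage18 overlaps stage21 ✓
(stage18, stage23): stage18 overlaps stage23 ✓
(stage18, stage26): stage18 overlaps stage26 ✓
(stage19, stage20): stage19 overlaps stage20 ✓
(stage19, stage21): stage19 overlaps stage21 ✓
(stage19, stage23): stage19 overlaps stage23 ✓
(stage19, stage26): stage19 overlaps stage26 ✓
(stage20, stage24): stage20 overlaps stage24 ✓
(stage21, stage24): stage21 overlaps stage24 ✓
(stage23, stage21): stage23 overlaps stage21 ✓
(stage25, stage18): stage25 overlaps stage18 ✓
(stage25, stage27): stage25 overlaps stage27 ✓
(stage26, stage24): stage26 overlaps stage24 ✓
(stage27, stage19): stage27 overlaps stage19 ✓
Count: 16.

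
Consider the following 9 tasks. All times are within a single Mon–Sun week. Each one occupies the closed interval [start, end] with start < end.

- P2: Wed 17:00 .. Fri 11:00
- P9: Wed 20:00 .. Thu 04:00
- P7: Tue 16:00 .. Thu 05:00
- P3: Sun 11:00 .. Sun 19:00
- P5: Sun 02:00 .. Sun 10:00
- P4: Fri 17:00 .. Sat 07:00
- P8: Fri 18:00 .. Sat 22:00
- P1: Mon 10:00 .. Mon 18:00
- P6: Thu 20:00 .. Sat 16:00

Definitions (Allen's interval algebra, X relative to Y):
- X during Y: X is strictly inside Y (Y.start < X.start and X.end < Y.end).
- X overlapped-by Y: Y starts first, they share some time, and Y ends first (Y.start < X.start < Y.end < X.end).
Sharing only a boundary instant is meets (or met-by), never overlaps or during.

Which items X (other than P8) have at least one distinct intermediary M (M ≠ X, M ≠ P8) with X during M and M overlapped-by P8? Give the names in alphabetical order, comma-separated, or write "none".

Target P8 = [Fri 18:00, Sat 22:00].
Intermediaries M with M overlapped-by P8: none.
Union: none.

none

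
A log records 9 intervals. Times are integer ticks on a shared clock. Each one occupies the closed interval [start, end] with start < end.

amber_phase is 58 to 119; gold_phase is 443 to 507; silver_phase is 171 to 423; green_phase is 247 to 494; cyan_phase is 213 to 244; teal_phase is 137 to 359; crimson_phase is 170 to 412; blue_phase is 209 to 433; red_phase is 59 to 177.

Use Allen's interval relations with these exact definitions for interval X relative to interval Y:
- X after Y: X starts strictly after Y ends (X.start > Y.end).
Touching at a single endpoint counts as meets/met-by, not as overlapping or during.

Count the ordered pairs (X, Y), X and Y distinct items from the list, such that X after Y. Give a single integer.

17

Checking all 72 ordered pairs for relation 'after'; matching pairs in alphabetical order:
(blue_phase, amber_phase): blue_phase after amber_phase ✓
(blue_phase, red_phase): blue_phase after red_phase ✓
(crimson_phase, amber_phase): crimson_phase after amber_phase ✓
(cyan_phase, amber_phase): cyan_phase after amber_phase ✓
(cyan_phase, red_phase): cyan_phase after red_phase ✓
(gold_phase, amber_phase): gold_phase after amber_phase ✓
(gold_phase, blue_phase): gold_phase after blue_phase ✓
(gold_phase, crimson_phase): gold_phase after crimson_phase ✓
(gold_phase, cyan_phase): gold_phase after cyan_phase ✓
(gold_phase, red_phase): gold_phase after red_phase ✓
(gold_phase, silver_phase): gold_phase after silver_phase ✓
(gold_phase, teal_phase): gold_phase after teal_phase ✓
(green_phase, amber_phase): green_phase after amber_phase ✓
(green_phase, cyan_phase): green_phase after cyan_phase ✓
(green_phase, red_phase): green_phase after red_phase ✓
(silver_phase, amber_phase): silver_phase after amber_phase ✓
(teal_phase, amber_phase): teal_phase after amber_phase ✓
Count: 17.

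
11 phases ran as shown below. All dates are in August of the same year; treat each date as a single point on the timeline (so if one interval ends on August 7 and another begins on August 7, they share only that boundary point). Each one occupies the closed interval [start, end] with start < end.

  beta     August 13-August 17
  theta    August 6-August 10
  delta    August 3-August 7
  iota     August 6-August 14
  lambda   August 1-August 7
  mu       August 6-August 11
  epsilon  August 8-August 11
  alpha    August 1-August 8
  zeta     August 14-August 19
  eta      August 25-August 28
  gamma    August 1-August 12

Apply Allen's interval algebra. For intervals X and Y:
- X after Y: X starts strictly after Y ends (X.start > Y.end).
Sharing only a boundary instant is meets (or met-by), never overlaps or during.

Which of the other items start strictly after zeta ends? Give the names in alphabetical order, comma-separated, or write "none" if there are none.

eta

Target zeta = [August 14, August 19].
alpha [August 1, August 8] → before → no.
beta [August 13, August 17] → overlaps → no.
delta [August 3, August 7] → before → no.
epsilon [August 8, August 11] → before → no.
eta [August 25, August 28] → after → yes.
gamma [August 1, August 12] → before → no.
iota [August 6, August 14] → meets → no.
lambda [August 1, August 7] → before → no.
mu [August 6, August 11] → before → no.
theta [August 6, August 10] → before → no.
Result: eta.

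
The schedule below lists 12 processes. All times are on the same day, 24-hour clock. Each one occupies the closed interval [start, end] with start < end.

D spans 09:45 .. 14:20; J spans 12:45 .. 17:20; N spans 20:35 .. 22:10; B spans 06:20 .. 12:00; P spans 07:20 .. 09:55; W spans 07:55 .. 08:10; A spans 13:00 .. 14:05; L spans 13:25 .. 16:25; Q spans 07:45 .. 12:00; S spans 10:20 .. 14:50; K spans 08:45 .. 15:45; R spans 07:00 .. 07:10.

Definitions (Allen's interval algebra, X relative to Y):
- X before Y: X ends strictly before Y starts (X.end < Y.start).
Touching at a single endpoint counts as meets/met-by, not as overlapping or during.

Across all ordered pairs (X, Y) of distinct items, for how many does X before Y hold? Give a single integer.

Checking all 132 ordered pairs for relation 'before'; matching pairs in alphabetical order:
(A, N): A before N ✓
(B, A): B before A ✓
(B, J): B before J ✓
(B, L): B before L ✓
(B, N): B before N ✓
(D, N): D before N ✓
(J, N): J before N ✓
(K, N): K before N ✓
(L, N): L before N ✓
(P, A): P before A ✓
(P, J): P before J ✓
(P, L): P before L ✓
(P, N): P before N ✓
(P, S): P before S ✓
(Q, A): Q before A ✓
(Q, J): Q before J ✓
(Q, L): Q before L ✓
(Q, N): Q before N ✓
(R, A): R before A ✓
(R, D): R before D ✓
(R, J): R before J ✓
(R, K): R before K ✓
(R, L): R before L ✓
(R, N): R before N ✓
... plus 12 further pairs not listed.
Count: 36.

36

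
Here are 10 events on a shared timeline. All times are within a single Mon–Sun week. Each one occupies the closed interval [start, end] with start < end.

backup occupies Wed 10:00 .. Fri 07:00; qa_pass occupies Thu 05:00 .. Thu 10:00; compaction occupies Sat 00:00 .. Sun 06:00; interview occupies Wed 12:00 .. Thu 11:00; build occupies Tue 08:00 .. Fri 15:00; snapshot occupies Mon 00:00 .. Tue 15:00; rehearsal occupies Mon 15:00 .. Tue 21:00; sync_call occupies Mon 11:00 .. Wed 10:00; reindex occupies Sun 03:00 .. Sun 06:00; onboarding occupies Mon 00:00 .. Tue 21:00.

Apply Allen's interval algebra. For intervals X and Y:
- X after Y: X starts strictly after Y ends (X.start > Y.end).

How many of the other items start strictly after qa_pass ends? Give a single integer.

Target qa_pass = [Thu 05:00, Thu 10:00].
backup [Wed 10:00, Fri 07:00] → contains → no.
build [Tue 08:00, Fri 15:00] → contains → no.
compaction [Sat 00:00, Sun 06:00] → after → counts.
interview [Wed 12:00, Thu 11:00] → contains → no.
onboarding [Mon 00:00, Tue 21:00] → before → no.
rehearsal [Mon 15:00, Tue 21:00] → before → no.
reindex [Sun 03:00, Sun 06:00] → after → counts.
snapshot [Mon 00:00, Tue 15:00] → before → no.
sync_call [Mon 11:00, Wed 10:00] → before → no.
Total: 2.

2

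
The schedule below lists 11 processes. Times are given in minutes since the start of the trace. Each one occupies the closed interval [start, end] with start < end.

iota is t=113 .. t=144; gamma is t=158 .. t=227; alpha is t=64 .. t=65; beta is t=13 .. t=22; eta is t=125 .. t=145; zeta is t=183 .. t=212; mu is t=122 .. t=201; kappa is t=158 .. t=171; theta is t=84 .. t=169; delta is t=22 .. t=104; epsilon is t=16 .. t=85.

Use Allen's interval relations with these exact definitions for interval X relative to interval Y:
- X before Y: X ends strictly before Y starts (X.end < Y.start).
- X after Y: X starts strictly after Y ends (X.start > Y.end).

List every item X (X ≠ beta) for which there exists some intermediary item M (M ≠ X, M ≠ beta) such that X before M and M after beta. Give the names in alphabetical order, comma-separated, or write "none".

Target beta = [t=13, t=22].
Intermediaries M with M after beta: alpha, eta, gamma, iota, kappa, mu, theta, zeta.
Via alpha — items with X before alpha: none.
Via eta — items with X before eta: alpha, delta, epsilon.
Via gamma — items with X before gamma: alpha, delta, epsilon, eta, iota.
Via iota — items with X before iota: alpha, delta, epsilon.
Via kappa — items with X before kappa: alpha, delta, epsilon, eta, iota.
Via mu — items with X before mu: alpha, delta, epsilon.
Via theta — items with X before theta: alpha.
Via zeta — items with X before zeta: alpha, delta, epsilon, eta, iota, kappa, theta.
Union: alpha, delta, epsilon, eta, iota, kappa, theta.

alpha, delta, epsilon, eta, iota, kappa, theta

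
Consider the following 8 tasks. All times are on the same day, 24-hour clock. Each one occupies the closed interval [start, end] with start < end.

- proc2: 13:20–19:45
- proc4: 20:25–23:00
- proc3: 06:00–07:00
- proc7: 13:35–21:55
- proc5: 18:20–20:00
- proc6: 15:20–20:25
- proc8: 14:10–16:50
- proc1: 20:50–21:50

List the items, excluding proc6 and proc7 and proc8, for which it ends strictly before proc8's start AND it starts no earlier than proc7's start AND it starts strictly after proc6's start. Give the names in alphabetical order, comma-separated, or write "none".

none

Conditions: its end is strictly before proc8's start (X.end < 14:10) AND its start is no earlier than proc7's start (X.start >= 13:35) AND its start is strictly after proc6's start (X.start > 15:20).
proc1: end 21:50 < 14:10? ✗; start 20:50 >= 13:35? ✓; start 20:50 > 15:20? ✓ → no.
proc2: end 19:45 < 14:10? ✗; start 13:20 >= 13:35? ✗; start 13:20 > 15:20? ✗ → no.
proc3: end 07:00 < 14:10? ✓; start 06:00 >= 13:35? ✗; start 06:00 > 15:20? ✗ → no.
proc4: end 23:00 < 14:10? ✗; start 20:25 >= 13:35? ✓; start 20:25 > 15:20? ✓ → no.
proc5: end 20:00 < 14:10? ✗; start 18:20 >= 13:35? ✓; start 18:20 > 15:20? ✓ → no.
Result: none.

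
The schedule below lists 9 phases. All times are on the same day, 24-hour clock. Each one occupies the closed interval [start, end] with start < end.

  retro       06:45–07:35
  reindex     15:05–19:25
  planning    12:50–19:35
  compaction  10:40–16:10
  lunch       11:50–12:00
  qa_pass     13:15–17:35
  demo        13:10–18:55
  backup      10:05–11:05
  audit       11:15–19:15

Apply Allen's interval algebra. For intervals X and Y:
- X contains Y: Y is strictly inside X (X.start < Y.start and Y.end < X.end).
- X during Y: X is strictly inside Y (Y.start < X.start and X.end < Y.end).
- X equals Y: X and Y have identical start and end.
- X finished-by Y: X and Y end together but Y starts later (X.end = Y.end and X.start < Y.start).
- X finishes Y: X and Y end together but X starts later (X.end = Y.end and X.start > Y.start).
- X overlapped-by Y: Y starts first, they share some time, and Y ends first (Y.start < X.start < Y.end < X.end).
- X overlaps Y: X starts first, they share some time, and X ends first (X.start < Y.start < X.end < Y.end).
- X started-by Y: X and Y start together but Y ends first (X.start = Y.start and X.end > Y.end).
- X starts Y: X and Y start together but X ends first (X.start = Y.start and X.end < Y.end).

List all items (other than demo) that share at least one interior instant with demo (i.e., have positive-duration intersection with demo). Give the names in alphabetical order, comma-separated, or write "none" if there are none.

audit, compaction, planning, qa_pass, reindex

Target demo = [13:10, 18:55].
audit [11:15, 19:15] → contains → yes.
backup [10:05, 11:05] → before → no.
compaction [10:40, 16:10] → overlaps → yes.
lunch [11:50, 12:00] → before → no.
planning [12:50, 19:35] → contains → yes.
qa_pass [13:15, 17:35] → during → yes.
reindex [15:05, 19:25] → overlapped-by → yes.
retro [06:45, 07:35] → before → no.
Result: audit, compaction, planning, qa_pass, reindex.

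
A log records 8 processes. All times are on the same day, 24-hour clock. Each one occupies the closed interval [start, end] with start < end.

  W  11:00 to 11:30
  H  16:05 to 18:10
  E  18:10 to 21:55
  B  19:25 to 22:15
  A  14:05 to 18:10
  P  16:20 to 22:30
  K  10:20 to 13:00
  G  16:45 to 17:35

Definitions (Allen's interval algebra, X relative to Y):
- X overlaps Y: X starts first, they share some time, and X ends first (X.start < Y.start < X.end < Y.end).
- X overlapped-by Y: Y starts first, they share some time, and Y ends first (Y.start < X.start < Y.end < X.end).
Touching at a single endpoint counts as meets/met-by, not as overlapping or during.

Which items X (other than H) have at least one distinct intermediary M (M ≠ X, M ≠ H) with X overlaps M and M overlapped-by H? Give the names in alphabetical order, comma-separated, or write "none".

A

Target H = [16:05, 18:10].
Intermediaries M with M overlapped-by H: P.
Via P — items with X overlaps P: A.
Union: A.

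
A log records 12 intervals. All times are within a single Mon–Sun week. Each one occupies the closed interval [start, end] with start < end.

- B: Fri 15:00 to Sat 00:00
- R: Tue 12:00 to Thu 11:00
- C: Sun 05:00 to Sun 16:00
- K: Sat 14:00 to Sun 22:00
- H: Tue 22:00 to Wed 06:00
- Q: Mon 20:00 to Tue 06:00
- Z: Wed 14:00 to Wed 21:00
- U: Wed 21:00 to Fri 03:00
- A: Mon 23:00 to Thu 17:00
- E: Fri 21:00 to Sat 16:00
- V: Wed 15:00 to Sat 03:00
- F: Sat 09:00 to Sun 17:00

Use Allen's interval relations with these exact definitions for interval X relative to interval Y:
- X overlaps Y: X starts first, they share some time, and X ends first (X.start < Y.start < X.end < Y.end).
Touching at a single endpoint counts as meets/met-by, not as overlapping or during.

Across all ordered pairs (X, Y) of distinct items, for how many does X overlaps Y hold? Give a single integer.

11

Checking all 132 ordered pairs for relation 'overlaps'; matching pairs in alphabetical order:
(A, U): A overlaps U ✓
(A, V): A overlaps V ✓
(B, E): B overlaps E ✓
(E, F): E overlaps F ✓
(E, K): E overlaps K ✓
(F, K): F overlaps K ✓
(Q, A): Q overlaps A ✓
(R, U): R overlaps U ✓
(R, V): R overlaps V ✓
(V, E): V overlaps E ✓
(Z, V): Z overlaps V ✓
Count: 11.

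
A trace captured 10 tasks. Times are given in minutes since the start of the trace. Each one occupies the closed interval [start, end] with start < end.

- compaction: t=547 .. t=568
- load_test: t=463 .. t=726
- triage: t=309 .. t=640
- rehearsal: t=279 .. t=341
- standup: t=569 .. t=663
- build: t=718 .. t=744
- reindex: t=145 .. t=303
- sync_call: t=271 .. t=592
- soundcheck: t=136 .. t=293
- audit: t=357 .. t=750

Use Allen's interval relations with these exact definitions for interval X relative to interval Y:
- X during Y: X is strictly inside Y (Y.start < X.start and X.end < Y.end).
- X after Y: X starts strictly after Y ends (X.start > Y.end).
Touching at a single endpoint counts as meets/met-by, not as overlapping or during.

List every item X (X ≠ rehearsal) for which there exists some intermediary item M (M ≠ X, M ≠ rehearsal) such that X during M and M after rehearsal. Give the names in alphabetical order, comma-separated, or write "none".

Target rehearsal = [t=279, t=341].
Intermediaries M with M after rehearsal: audit, build, compaction, load_test, standup.
Via audit — items with X during audit: build, compaction, load_test, standup.
Via build — items with X during build: none.
Via compaction — items with X during compaction: none.
Via load_test — items with X during load_test: compaction, standup.
Via standup — items with X during standup: none.
Union: build, compaction, load_test, standup.

build, compaction, load_test, standup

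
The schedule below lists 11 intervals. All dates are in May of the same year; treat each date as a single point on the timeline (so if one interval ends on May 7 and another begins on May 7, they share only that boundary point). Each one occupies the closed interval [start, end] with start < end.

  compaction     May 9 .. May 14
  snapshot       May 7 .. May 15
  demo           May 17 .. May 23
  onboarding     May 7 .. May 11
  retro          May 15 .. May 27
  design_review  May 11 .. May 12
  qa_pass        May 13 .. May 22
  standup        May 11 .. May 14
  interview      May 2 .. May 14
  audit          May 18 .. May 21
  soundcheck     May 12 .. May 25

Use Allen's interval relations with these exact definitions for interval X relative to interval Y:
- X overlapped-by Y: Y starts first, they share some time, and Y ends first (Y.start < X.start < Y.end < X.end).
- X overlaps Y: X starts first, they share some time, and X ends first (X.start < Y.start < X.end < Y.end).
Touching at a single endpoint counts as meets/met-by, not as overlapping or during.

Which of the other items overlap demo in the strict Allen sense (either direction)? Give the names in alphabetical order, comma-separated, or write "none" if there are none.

Target demo = [May 17, May 23].
audit [May 18, May 21] → during → no.
compaction [May 9, May 14] → before → no.
design_review [May 11, May 12] → before → no.
interview [May 2, May 14] → before → no.
onboarding [May 7, May 11] → before → no.
qa_pass [May 13, May 22] → overlaps → yes.
retro [May 15, May 27] → contains → no.
snapshot [May 7, May 15] → before → no.
soundcheck [May 12, May 25] → contains → no.
standup [May 11, May 14] → before → no.
Result: qa_pass.

qa_pass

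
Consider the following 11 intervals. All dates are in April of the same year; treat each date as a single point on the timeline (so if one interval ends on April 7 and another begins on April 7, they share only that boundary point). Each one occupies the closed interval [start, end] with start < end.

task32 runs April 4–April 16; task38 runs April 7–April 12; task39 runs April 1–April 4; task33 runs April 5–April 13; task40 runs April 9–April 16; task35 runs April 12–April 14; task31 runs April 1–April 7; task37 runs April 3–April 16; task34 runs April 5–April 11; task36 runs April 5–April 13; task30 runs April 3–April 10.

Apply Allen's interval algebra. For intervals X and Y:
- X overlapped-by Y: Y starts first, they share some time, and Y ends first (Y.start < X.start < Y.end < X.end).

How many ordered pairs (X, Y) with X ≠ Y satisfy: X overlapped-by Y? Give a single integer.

Checking all 110 ordered pairs for relation 'overlapped-by'; matching pairs in alphabetical order:
(task30, task31): task30 overlapped-by task31 ✓
(task30, task39): task30 overlapped-by task39 ✓
(task32, task30): task32 overlapped-by task30 ✓
(task32, task31): task32 overlapped-by task31 ✓
(task33, task30): task33 overlapped-by task30 ✓
(task33, task31): task33 overlapped-by task31 ✓
(task34, task30): task34 overlapped-by task30 ✓
(task34, task31): task34 overlapped-by task31 ✓
(task35, task33): task35 overlapped-by task33 ✓
(task35, task36): task35 overlapped-by task36 ✓
(task36, task30): task36 overlapped-by task30 ✓
(task36, task31): task36 overlapped-by task31 ✓
(task37, task31): task37 overlapped-by task31 ✓
(task37, task39): task37 overlapped-by task39 ✓
(task38, task30): task38 overlapped-by task30 ✓
(task38, task34): task38 overlapped-by task34 ✓
(task40, task30): task40 overlapped-by task30 ✓
(task40, task33): task40 overlapped-by task33 ✓
(task40, task34): task40 overlapped-by task34 ✓
(task40, task36): task40 overlapped-by task36 ✓
(task40, task38): task40 overlapped-by task38 ✓
Count: 21.

21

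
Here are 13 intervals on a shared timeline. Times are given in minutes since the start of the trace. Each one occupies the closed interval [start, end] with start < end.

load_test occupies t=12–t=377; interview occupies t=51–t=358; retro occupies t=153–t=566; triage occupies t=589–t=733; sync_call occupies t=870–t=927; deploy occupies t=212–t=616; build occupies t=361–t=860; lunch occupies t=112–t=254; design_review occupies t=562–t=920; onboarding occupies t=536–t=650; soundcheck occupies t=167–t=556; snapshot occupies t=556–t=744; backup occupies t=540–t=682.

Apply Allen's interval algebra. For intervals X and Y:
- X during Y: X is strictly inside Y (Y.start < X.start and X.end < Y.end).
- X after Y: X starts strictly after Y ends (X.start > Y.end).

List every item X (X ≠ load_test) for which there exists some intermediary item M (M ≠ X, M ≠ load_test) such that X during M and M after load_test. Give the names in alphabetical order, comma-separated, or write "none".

triage

Target load_test = [t=12, t=377].
Intermediaries M with M after load_test: backup, design_review, onboarding, snapshot, sync_call, triage.
Via backup — items with X during backup: none.
Via design_review — items with X during design_review: triage.
Via onboarding — items with X during onboarding: none.
Via snapshot — items with X during snapshot: triage.
Via sync_call — items with X during sync_call: none.
Via triage — items with X during triage: none.
Union: triage.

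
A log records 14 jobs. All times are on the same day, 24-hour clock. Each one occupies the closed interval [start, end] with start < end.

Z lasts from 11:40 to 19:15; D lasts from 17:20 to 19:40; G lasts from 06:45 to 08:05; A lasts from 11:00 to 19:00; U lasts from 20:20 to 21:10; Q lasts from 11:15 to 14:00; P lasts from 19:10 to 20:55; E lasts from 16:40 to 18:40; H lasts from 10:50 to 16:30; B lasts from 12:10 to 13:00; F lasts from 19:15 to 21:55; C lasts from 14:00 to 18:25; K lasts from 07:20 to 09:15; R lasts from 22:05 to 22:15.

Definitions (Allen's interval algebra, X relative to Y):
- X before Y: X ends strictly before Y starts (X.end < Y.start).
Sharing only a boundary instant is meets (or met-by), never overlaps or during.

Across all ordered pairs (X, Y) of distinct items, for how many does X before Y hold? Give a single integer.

62

Checking all 182 ordered pairs for relation 'before'; matching pairs in alphabetical order:
(A, F): A before F ✓
(A, P): A before P ✓
(A, R): A before R ✓
(A, U): A before U ✓
(B, C): B before C ✓
(B, D): B before D ✓
(B, E): B before E ✓
(B, F): B before F ✓
(B, P): B before P ✓
(B, R): B before R ✓
(B, U): B before U ✓
(C, F): C before F ✓
(C, P): C before P ✓
(C, R): C before R ✓
(C, U): C before U ✓
(D, R): D before R ✓
(D, U): D before U ✓
(E, F): E before F ✓
(E, P): E before P ✓
(E, R): E before R ✓
(E, U): E before U ✓
(F, R): F before R ✓
(G, A): G before A ✓
(G, B): G before B ✓
... plus 38 further pairs not listed.
Count: 62.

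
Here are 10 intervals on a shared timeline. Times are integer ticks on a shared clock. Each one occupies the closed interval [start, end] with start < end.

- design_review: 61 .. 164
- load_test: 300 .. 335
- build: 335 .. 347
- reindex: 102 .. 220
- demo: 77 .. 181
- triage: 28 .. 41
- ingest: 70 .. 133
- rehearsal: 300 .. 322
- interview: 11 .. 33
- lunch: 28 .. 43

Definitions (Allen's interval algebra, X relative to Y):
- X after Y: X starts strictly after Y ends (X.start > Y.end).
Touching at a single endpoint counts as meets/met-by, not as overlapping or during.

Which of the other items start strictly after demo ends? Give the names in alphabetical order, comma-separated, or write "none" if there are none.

build, load_test, rehearsal

Target demo = [77, 181].
build [335, 347] → after → yes.
design_review [61, 164] → overlaps → no.
ingest [70, 133] → overlaps → no.
interview [11, 33] → before → no.
load_test [300, 335] → after → yes.
lunch [28, 43] → before → no.
rehearsal [300, 322] → after → yes.
reindex [102, 220] → overlapped-by → no.
triage [28, 41] → before → no.
Result: build, load_test, rehearsal.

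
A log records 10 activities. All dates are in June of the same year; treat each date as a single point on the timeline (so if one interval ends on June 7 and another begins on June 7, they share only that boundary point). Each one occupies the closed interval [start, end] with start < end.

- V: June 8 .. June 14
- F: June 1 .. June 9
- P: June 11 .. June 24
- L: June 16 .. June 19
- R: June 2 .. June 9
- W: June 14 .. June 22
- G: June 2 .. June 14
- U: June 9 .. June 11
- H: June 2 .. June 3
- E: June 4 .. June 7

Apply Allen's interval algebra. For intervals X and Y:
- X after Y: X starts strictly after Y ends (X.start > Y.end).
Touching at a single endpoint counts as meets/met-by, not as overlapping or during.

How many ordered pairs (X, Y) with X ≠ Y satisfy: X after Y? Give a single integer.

Checking all 90 ordered pairs for relation 'after'; matching pairs in alphabetical order:
(E, H): E after H ✓
(L, E): L after E ✓
(L, F): L after F ✓
(L, G): L after G ✓
(L, H): L after H ✓
(L, R): L after R ✓
(L, U): L after U ✓
(L, V): L after V ✓
(P, E): P after E ✓
(P, F): P after F ✓
(P, H): P after H ✓
(P, R): P after R ✓
(U, E): U after E ✓
(U, H): U after H ✓
(V, E): V after E ✓
(V, H): V after H ✓
(W, E): W after E ✓
(W, F): W after F ✓
(W, H): W after H ✓
(W, R): W after R ✓
(W, U): W after U ✓
Count: 21.

21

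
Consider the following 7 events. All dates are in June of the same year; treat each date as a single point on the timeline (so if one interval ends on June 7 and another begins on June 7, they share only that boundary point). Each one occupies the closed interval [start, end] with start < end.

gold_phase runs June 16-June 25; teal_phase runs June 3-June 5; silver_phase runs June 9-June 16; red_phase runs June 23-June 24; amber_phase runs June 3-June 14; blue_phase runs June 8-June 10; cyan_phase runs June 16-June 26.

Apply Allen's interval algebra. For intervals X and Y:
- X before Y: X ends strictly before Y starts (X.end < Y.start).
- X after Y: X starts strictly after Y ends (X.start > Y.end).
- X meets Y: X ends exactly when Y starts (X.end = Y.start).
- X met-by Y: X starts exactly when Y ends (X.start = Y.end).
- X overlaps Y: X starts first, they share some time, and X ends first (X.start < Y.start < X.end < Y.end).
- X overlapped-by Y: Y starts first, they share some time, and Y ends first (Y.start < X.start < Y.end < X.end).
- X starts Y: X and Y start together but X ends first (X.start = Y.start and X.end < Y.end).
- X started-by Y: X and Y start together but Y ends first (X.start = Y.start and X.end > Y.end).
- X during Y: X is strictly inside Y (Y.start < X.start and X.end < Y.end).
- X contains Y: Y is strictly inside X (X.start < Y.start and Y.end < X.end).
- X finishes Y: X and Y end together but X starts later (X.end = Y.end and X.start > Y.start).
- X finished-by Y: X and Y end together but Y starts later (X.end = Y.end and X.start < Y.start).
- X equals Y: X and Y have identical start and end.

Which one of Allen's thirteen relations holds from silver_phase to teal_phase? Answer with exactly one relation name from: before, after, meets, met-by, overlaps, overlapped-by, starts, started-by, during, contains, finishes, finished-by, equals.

silver_phase = [June 9, June 16]; teal_phase = [June 3, June 5].
Compare endpoints: silver_phase.start > teal_phase.start, silver_phase.start > teal_phase.end, silver_phase.end > teal_phase.start, silver_phase.end > teal_phase.end.
That pattern is 'after'.

after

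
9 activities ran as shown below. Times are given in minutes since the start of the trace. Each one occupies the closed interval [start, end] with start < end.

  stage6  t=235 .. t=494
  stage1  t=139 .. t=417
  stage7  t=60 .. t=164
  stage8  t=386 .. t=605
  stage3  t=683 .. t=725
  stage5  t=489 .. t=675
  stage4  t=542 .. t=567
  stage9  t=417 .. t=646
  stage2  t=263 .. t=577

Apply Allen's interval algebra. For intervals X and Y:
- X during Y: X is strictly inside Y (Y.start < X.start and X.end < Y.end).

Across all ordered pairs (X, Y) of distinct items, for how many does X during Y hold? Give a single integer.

Checking all 72 ordered pairs for relation 'during'; matching pairs in alphabetical order:
(stage4, stage2): stage4 during stage2 ✓
(stage4, stage5): stage4 during stage5 ✓
(stage4, stage8): stage4 during stage8 ✓
(stage4, stage9): stage4 during stage9 ✓
Count: 4.

4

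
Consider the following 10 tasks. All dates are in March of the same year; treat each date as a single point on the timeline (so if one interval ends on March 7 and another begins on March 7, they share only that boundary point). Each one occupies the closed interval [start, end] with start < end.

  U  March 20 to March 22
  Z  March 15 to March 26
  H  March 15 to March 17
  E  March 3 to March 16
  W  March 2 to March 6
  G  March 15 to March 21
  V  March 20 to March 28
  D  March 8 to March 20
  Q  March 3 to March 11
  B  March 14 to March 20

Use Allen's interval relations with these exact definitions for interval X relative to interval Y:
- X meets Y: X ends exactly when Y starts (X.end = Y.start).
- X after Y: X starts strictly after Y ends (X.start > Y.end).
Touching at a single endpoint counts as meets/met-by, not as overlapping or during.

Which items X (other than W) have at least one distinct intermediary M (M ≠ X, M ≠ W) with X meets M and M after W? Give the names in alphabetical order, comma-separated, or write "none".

B, D

Target W = [March 2, March 6].
Intermediaries M with M after W: B, D, G, H, U, V, Z.
Via B — items with X meets B: none.
Via D — items with X meets D: none.
Via G — items with X meets G: none.
Via H — items with X meets H: none.
Via U — items with X meets U: B, D.
Via V — items with X meets V: B, D.
Via Z — items with X meets Z: none.
Union: B, D.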